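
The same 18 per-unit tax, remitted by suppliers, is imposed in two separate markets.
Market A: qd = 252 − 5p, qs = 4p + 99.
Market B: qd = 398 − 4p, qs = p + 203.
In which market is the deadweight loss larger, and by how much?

Market A, by 230.4.

Market A: pre-tax p* = 17, q* = 167; post-tax q = 127; deadweight loss = 360.
Market B: pre-tax p* = 39, q* = 242; post-tax q = 227.6; deadweight loss = 129.6.
Difference: 360 vs 129.6 → market A is larger by 230.4.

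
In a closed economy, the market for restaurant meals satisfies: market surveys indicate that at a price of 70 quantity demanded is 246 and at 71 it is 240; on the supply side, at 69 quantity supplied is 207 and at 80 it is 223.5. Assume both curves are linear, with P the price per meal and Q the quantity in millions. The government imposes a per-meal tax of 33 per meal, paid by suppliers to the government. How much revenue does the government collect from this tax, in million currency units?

Tax revenue = 5821.2 million.

Demand slope: (240 − 246)/(71 − 70) = -6, so Qd = 666 − 6P.
Supply slope: (223.5 − 207)/(80 − 69) = 1.5, so Qs = 1.5P + 103.5.
Without the tax, 666 − 6P = 1.5P + 103.5 gives 7.5P = 562.5, so P* = 75 and Q* = 216.
With the tax collected from suppliers, supply shifts: Qs = 1.5(P − 33) + 103.5.
Solving gives Q = 176.4 with buyers paying 81.6 and suppliers receiving 48.6 (the 33 wedge).
Revenue = t · Q = 33 · 176.4 = 5821.2.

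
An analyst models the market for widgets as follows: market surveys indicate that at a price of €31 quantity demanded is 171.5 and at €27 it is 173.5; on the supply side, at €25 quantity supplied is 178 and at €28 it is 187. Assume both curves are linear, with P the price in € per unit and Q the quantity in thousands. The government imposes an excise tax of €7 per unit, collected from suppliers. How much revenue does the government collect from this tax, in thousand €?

Tax revenue = €1204 thousand.

Demand slope: (173.5 − 171.5)/(27 − 31) = -0.5, so Qd = 187 − 0.5P.
Supply slope: (187 − 178)/(28 − 25) = 3, so Qs = 3P + 103.
Without the tax, 187 − 0.5P = 3P + 103 gives 3.5P = 84, so P* = €24 and Q* = 175.
With the tax collected from suppliers, supply shifts: Qs = 3(P − 7) + 103.
Solving gives Q = 172 with consumers paying €30 and suppliers receiving €23 (the €7 wedge).
Revenue = t · Q = 7 · 172 = €1204.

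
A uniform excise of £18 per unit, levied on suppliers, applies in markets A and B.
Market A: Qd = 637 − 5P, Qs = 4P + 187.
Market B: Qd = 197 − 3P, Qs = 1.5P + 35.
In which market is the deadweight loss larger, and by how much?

Market A, by £198.

Market A: pre-tax P* = £50, Q* = 387; post-tax Q = 347; deadweight loss = £360.
Market B: pre-tax P* = £36, Q* = 89; post-tax Q = 71; deadweight loss = £162.
Difference: £360 vs £162 → market A is larger by £198.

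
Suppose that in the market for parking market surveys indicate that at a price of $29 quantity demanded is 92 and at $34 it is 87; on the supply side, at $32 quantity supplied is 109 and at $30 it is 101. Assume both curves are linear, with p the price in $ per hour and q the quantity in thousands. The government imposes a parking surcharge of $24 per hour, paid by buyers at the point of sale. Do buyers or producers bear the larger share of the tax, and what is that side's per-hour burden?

Buyers bear the larger share: $19.2 per hour.

Demand slope: (87 − 92)/(34 − 29) = -1, so qd = 121 − p.
Supply slope: (101 − 109)/(30 − 32) = 4, so qs = 4p − 19.
Without the tax, 121 − p = 4p − 19 gives 5p = 140, so p* = $28 and q* = 93.
With the tax collected from buyers, demand (in seller-price terms) shifts: qd = 121 − (p + 24).
Solving gives q = 73.8 with buyers paying $47.2 and producers receiving $23.2 (the $24 wedge).
Per-hour burden: buyers $19.2, producers $4.8.
Buyers take the larger share because demand is less price-elastic here (demand slope 1 vs supply slope 4).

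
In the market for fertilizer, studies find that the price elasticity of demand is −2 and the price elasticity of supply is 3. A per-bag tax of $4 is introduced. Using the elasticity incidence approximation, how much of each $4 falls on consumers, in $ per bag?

Incidence ratio: consumers' share ≈ εs / (εs + |εd|) = 3 / (3 + 2) = 0.6.
So consumers bear ≈ 0.6 × $4 = $2.4; sellers bear $1.6.

Consumers bear ≈ $2.4 per bag.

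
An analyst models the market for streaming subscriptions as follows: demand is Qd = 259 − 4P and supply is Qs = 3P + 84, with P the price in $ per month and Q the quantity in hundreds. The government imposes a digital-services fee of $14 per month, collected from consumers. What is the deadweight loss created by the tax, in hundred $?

Without the tax, 259 − 4P = 3P + 84 gives 7P = 175, so P* = $25 and Q* = 159.
With the tax collected from consumers, demand (in seller-price terms) shifts: Qd = 259 − 4(P + 14).
New equilibrium: consumers pay $31, suppliers receive $17, Q = 135. (Wedge: Pb − Ps = 14.)
Quantity falls by |ΔQ| = |159 − 135| = 24.
DWL = ½ · t · |ΔQ| = ½ · 14 · 24 = $168.

Deadweight loss = $168 hundred.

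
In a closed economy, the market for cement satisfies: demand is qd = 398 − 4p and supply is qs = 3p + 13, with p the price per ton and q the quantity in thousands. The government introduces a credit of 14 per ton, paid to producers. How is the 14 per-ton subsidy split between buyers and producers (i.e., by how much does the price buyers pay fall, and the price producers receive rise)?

Buyers gain 6 per ton; producers gain 8 per ton.

Before the subsidy: set 398 − 4p = 3p + 13 → p* = 55, q* = 178.
With a per-unit subsidy paid to producers, each receives p + 14 per unit sold, so supply becomes qs = 3(p + 14) + 13.
New equilibrium: buyers pay 49, producers receive 63, q = 202. (Wedge: pb − ps = −14.)
Gain to buyers: 6; to producers: 8. (They sum to 14.)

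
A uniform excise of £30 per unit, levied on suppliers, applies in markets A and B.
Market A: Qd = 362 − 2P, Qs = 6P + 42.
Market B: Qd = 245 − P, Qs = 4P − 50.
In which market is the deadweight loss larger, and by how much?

Market A: pre-tax P* = £40, Q* = 282; post-tax Q = 237; deadweight loss = £675.
Market B: pre-tax P* = £59, Q* = 186; post-tax Q = 162; deadweight loss = £360.
Difference: £675 vs £360 → market A is larger by £315.

Market A, by £315.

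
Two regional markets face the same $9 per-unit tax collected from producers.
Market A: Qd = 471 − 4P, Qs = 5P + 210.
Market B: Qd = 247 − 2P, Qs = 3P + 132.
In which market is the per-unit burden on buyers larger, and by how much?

Market A: pre-tax P* = $29, Q* = 355; post-tax Q = 335; per-unit burden on buyers = $5.
Market B: pre-tax P* = $23, Q* = 201; post-tax Q = 190.2; per-unit burden on buyers = $5.4.
Difference: $5 vs $5.4 → market B is larger by $0.4.

Market B, by $0.4.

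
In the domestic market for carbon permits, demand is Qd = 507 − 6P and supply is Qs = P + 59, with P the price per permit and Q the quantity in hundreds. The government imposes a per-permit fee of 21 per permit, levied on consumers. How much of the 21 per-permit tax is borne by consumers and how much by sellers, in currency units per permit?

Without the tax, 507 − 6P = P + 59 gives 7P = 448, so P* = 64 and Q* = 123.
With the tax collected from consumers, demand (in seller-price terms) shifts: Qd = 507 − 6(P + 21).
New equilibrium: consumers pay 67, sellers receive 46, Q = 105. (Wedge: Pb − Ps = 21.)
Burden on consumers: 3; on sellers: 18. (They sum to 21.)
The less price-elastic side of the market bears the larger share of a per-unit tax.

Consumers bear 3 per permit; sellers bear 18 per permit.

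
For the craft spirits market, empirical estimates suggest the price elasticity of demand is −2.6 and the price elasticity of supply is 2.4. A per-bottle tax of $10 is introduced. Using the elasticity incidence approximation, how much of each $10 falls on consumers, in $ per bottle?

Incidence ratio: consumers' share ≈ εs / (εs + |εd|) = 2.4 / (2.4 + 2.6) = 0.48.
So consumers bear ≈ 0.48 × $10 = $4.8; sellers bear $5.2.

Consumers bear ≈ $4.8 per bottle.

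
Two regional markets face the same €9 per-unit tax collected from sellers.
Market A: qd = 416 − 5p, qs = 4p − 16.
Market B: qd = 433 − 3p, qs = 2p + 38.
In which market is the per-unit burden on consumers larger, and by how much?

Market A: pre-tax p* = €48, q* = 176; post-tax q = 156; per-unit burden on consumers = €4.
Market B: pre-tax p* = €79, q* = 196; post-tax q = 185.2; per-unit burden on consumers = €3.6.
Difference: €4 vs €3.6 → market A is larger by €0.4.

Market A, by €0.4.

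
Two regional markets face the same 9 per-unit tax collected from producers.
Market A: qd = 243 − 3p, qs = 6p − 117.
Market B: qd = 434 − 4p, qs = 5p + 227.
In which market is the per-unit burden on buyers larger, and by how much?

Market A, by 1.

Market A: pre-tax p* = 40, q* = 123; post-tax q = 105; per-unit burden on buyers = 6.
Market B: pre-tax p* = 23, q* = 342; post-tax q = 322; per-unit burden on buyers = 5.
Difference: 6 vs 5 → market A is larger by 1.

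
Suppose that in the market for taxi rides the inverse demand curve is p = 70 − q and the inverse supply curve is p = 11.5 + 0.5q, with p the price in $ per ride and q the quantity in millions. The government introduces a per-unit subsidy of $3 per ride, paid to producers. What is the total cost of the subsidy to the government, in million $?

Government outlay = $123 million.

Inverting to q(p) form: qd = 70 − p; qs = 2p − 23.
Before the subsidy: set 70 − p = 2p − 23 → p* = $31, q* = 39.
With a per-unit subsidy paid to producers, each receives p + 3 per unit sold, so supply becomes qs = 2(p + 3) − 23.
New equilibrium: consumers pay $29, producers receive $32, q = 41. (Wedge: pb − ps = −3.)
Outlay = t · Q = 3 · 41 = $123.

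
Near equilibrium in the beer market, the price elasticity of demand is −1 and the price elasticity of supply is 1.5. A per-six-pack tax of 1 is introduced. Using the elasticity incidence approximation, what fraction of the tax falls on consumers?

Incidence ratio: consumers' share ≈ εs / (εs + |εd|) = 1.5 / (1.5 + 1) = 0.6.
Supply is the more elastic side, so consumers bear the larger share.

Consumers' share ≈ 0.6.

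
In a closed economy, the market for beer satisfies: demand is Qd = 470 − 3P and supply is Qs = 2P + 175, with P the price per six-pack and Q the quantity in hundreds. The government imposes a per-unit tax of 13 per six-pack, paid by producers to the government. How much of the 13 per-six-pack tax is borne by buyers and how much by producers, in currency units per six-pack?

Before the tax: set 470 − 3P = 2P + 175 → P* = 59, Q* = 293.
With the tax collected from producers, supply shifts: Qs = 2(P − 13) + 175.
Solving gives Q = 277.4 with buyers paying 64.2 and producers receiving 51.2 (the 13 wedge).
Burden on buyers: 5.2; on producers: 7.8. (They sum to 13.)

Buyers bear 5.2 per six-pack; producers bear 7.8 per six-pack.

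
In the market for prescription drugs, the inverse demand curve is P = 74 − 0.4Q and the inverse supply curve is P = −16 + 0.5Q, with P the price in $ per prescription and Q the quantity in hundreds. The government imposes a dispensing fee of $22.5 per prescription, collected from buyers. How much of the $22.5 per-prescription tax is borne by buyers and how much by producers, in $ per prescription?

Inverting to Q(P) form: Qd = 185 − 2.5P; Qs = 2P + 32.
Before the tax: set 185 − 2.5P = 2P + 32 → P* = $34, Q* = 100.
With the tax collected from buyers, demand (in seller-price terms) shifts: Qd = 185 − 2.5(P + 22.5).
Solving gives Q = 75 with buyers paying $44 and producers receiving $21.5 (the $22.5 wedge).
Burden on buyers: $10; on producers: $12.5. (They sum to $22.5.)

Buyers bear $10 per prescription; producers bear $12.5 per prescription.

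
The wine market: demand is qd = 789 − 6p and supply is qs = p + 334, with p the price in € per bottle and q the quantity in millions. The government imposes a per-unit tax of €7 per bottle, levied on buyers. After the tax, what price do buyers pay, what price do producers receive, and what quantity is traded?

Buyers pay €66; producers receive €59; quantity = 393.

Without the tax, 789 − 6p = p + 334 gives 7p = 455, so p* = €65 and q* = 399.
With the tax collected from buyers, demand (in seller-price terms) shifts: qd = 789 − 6(p + 7).
Solving gives q = 393 with buyers paying €66 and producers receiving €59 (the €7 wedge).
The less price-elastic side of the market bears the larger share of a per-unit tax.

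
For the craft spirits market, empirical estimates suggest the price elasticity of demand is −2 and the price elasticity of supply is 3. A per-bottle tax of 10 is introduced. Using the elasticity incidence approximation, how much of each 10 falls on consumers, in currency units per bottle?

Incidence ratio: consumers' share ≈ εs / (εs + |εd|) = 3 / (3 + 2) = 0.6.
So consumers bear ≈ 0.6 × 10 = 6; suppliers bear 4.

Consumers bear ≈ 6 per bottle.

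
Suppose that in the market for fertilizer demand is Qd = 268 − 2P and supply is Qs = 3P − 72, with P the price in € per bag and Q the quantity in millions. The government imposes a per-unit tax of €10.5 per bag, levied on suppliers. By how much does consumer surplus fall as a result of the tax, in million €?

Without the tax, 268 − 2P = 3P − 72 gives 5P = 340, so P* = €68 and Q* = 132.
With the tax collected from suppliers, supply shifts: Qs = 3(P − 10.5) − 72.
New equilibrium: consumers pay €74.3, suppliers receive €63.8, Q = 119.4. (Wedge: Pb − Ps = 10.5.)
ΔCS is the trapezoid between Q = 119.4 and Q = 132 of height €6.3: ½ · (132 + 119.4) · 6.3 = €791.91.

Consumer surplus falls by €791.91 million.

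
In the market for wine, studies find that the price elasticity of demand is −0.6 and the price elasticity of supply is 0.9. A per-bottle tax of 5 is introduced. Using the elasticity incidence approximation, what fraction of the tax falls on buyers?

Buyers' share ≈ 0.6.

Incidence ratio: buyers' share ≈ εs / (εs + |εd|) = 0.9 / (0.9 + 0.6) = 0.6.
Supply is the more elastic side, so buyers bear the larger share.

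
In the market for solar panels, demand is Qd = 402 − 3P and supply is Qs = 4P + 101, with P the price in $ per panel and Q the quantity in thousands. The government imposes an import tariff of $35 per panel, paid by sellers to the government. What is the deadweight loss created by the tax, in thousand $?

Without the tax, 402 − 3P = 4P + 101 gives 7P = 301, so P* = $43 and Q* = 273.
With the tax collected from sellers, supply shifts: Qs = 4(P − 35) + 101.
New equilibrium: consumers pay $63, sellers receive $28, Q = 213. (Wedge: Pb − Ps = 35.)
Quantity falls by |ΔQ| = |273 − 213| = 60.
DWL = ½ · t · |ΔQ| = ½ · 35 · 60 = $1050.

Deadweight loss = $1050 thousand.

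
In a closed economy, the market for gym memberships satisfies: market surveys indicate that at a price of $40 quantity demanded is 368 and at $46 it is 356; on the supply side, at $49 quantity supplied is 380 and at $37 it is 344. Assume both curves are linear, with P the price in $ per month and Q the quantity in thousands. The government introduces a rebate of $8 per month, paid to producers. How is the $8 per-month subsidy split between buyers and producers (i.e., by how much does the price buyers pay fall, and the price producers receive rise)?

Demand slope: (356 − 368)/(46 − 40) = -2, so Qd = 448 − 2P.
Supply slope: (344 − 380)/(37 − 49) = 3, so Qs = 3P + 233.
Before the subsidy: set 448 − 2P = 3P + 233 → P* = $43, Q* = 362.
With a per-unit subsidy paid to producers, each receives P + 8 per unit sold, so supply becomes Qs = 3(P + 8) + 233.
New equilibrium: buyers pay $38.2, producers receive $46.2, Q = 371.6. (Wedge: Pb − Ps = −8.)
Gain to buyers: $4.8; to producers: $3.2. (They sum to $8.)

Buyers gain $4.8 per month; producers gain $3.2 per month.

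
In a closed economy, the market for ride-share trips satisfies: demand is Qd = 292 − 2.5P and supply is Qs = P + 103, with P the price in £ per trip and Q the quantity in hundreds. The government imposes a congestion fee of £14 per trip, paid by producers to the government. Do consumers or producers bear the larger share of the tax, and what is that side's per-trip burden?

Producers bear the larger share: £10 per trip.

Before the tax: set 292 − 2.5P = P + 103 → P* = £54, Q* = 157.
With the tax collected from producers, supply shifts: Qs = (P − 14) + 103.
New equilibrium: consumers pay £58, producers receive £44, Q = 147. (Wedge: Pb − Ps = 14.)
Per-trip burden: consumers £4, producers £10.
Producers take the larger share because supply is less price-elastic here (demand slope 2.5 vs supply slope 1).
The less price-elastic side of the market bears the larger share of a per-unit tax.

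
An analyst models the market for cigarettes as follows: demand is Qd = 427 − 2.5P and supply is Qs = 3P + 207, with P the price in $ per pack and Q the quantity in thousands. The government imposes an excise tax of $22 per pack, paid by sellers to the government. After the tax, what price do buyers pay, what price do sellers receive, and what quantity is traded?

Buyers pay $52; sellers receive $30; quantity = 297.

Without the tax, 427 − 2.5P = 3P + 207 gives 5.5P = 220, so P* = $40 and Q* = 327.
With the tax collected from sellers, supply shifts: Qs = 3(P − 22) + 207.
New equilibrium: buyers pay $52, sellers receive $30, Q = 297. (Wedge: Pb − Ps = 22.)
The less price-elastic side of the market bears the larger share of a per-unit tax.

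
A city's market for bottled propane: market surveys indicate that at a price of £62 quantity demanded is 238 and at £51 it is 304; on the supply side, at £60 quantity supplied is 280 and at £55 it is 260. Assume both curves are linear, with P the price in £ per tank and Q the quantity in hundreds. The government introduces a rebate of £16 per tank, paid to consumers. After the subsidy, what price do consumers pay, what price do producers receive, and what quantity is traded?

Demand slope: (304 − 238)/(51 − 62) = -6, so Qd = 610 − 6P.
Supply slope: (260 − 280)/(55 − 60) = 4, so Qs = 4P + 40.
Before the subsidy: set 610 − 6P = 4P + 40 → P* = £57, Q* = 268.
With a per-unit subsidy paid to consumers, each effectively pays P − 16, so demand becomes Qd = 610 − 6(P − 16).
New equilibrium: consumers pay £50.6, producers receive £66.6, Q = 306.4. (Wedge: Pb − Ps = −16.)

Consumers pay £50.6; producers receive £66.6; quantity = 306.4.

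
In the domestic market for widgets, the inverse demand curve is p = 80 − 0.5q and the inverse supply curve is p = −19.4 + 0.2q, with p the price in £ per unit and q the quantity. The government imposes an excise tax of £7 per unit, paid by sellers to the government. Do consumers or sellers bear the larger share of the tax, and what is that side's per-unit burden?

Inverting to q(p) form: qd = 160 − 2p; qs = 5p + 97.
Before the tax: set 160 − 2p = 5p + 97 → p* = £9, q* = 142.
With the tax collected from sellers, supply shifts: qs = 5(p − 7) + 97.
New equilibrium: consumers pay £14, sellers receive £7, q = 132. (Wedge: pb − ps = 7.)
Per-unit burden: consumers £5, sellers £2.
Consumers take the larger share because demand is less price-elastic here (demand slope 2 vs supply slope 5).

Consumers bear the larger share: £5 per unit.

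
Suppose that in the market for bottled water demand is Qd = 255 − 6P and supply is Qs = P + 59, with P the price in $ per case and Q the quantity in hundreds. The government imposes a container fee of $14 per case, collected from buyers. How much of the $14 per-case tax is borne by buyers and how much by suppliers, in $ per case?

Before the tax: set 255 − 6P = P + 59 → P* = $28, Q* = 87.
With the tax collected from buyers, demand (in seller-price terms) shifts: Qd = 255 − 6(P + 14).
Solving gives Q = 75 with buyers paying $30 and suppliers receiving $16 (the $14 wedge).
Burden on buyers: $2; on suppliers: $12. (They sum to $14.)

Buyers bear $2 per case; suppliers bear $12 per case.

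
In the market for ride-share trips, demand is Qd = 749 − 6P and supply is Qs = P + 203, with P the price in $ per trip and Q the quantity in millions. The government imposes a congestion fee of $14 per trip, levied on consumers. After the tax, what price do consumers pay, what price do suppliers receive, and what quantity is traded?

Without the tax, 749 − 6P = P + 203 gives 7P = 546, so P* = $78 and Q* = 281.
With the tax collected from consumers, demand (in seller-price terms) shifts: Qd = 749 − 6(P + 14).
Solving gives Q = 269 with consumers paying $80 and suppliers receiving $66 (the $14 wedge).
The less price-elastic side of the market bears the larger share of a per-unit tax.

Consumers pay $80; suppliers receive $66; quantity = 269.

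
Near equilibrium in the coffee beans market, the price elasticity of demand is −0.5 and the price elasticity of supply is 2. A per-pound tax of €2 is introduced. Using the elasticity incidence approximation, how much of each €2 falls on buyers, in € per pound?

Incidence ratio: buyers' share ≈ εs / (εs + |εd|) = 2 / (2 + 0.5) = 0.8.
So buyers bear ≈ 0.8 × €2 = €1.6; suppliers bear €0.4.

Buyers bear ≈ €1.6 per pound.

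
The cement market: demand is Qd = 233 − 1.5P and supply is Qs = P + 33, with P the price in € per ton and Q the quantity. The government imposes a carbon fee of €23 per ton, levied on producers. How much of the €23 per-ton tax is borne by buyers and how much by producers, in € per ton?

Without the tax, 233 − 1.5P = P + 33 gives 2.5P = 200, so P* = €80 and Q* = 113.
With the tax collected from producers, supply shifts: Qs = (P − 23) + 33.
New equilibrium: buyers pay €89.2, producers receive €66.2, Q = 99.2. (Wedge: Pb − Ps = 23.)
Burden on buyers: €9.2; on producers: €13.8. (They sum to €23.)
The less price-elastic side of the market bears the larger share of a per-unit tax.

Buyers bear €9.2 per ton; producers bear €13.8 per ton.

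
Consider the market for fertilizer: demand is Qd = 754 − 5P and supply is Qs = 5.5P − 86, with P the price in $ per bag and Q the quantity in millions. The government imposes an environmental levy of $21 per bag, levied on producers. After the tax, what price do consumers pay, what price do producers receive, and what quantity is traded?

Without the tax, 754 − 5P = 5.5P − 86 gives 10.5P = 840, so P* = $80 and Q* = 354.
With the tax collected from producers, supply shifts: Qs = 5.5(P − 21) − 86.
Solving gives Q = 299 with consumers paying $91 and producers receiving $70 (the $21 wedge).
The less price-elastic side of the market bears the larger share of a per-unit tax.

Consumers pay $91; producers receive $70; quantity = 299.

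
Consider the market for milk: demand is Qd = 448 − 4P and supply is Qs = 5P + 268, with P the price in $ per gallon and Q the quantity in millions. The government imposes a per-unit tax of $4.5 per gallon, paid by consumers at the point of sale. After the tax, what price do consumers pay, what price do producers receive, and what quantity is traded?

Consumers pay $22.5; producers receive $18; quantity = 358.

Without the tax, 448 − 4P = 5P + 268 gives 9P = 180, so P* = $20 and Q* = 368.
With the tax collected from consumers, demand (in seller-price terms) shifts: Qd = 448 − 4(P + 4.5).
New equilibrium: consumers pay $22.5, producers receive $18, Q = 358. (Wedge: Pb − Ps = 4.5.)
The less price-elastic side of the market bears the larger share of a per-unit tax.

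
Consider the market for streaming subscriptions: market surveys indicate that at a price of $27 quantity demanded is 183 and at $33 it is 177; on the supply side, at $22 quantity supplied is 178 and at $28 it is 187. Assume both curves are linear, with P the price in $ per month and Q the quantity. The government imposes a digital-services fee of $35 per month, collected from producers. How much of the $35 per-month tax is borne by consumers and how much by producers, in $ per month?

Consumers bear $21 per month; producers bear $14 per month.

Demand slope: (177 − 183)/(33 − 27) = -1, so Qd = 210 − P.
Supply slope: (187 − 178)/(28 − 22) = 1.5, so Qs = 1.5P + 145.
Without the tax, 210 − P = 1.5P + 145 gives 2.5P = 65, so P* = $26 and Q* = 184.
With the tax collected from producers, supply shifts: Qs = 1.5(P − 35) + 145.
New equilibrium: consumers pay $47, producers receive $12, Q = 163. (Wedge: Pb − Ps = 35.)
Burden on consumers: $21; on producers: $14. (They sum to $35.)
The less price-elastic side of the market bears the larger share of a per-unit tax.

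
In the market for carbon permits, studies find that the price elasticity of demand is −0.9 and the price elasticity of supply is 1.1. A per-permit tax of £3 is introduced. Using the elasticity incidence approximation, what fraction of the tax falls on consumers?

Consumers' share ≈ 0.55.

Incidence ratio: consumers' share ≈ εs / (εs + |εd|) = 1.1 / (1.1 + 0.9) = 0.55.
Supply is the more elastic side, so consumers bear the larger share.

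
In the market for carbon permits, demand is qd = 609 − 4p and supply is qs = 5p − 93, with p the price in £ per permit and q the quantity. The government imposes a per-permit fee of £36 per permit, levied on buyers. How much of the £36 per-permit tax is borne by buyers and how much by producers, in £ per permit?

Before the tax: set 609 − 4p = 5p − 93 → p* = £78, q* = 297.
With the tax collected from buyers, demand (in seller-price terms) shifts: qd = 609 − 4(p + 36).
New equilibrium: buyers pay £98, producers receive £62, q = 217. (Wedge: pb − ps = 36.)
Burden on buyers: £20; on producers: £16. (They sum to £36.)
The less price-elastic side of the market bears the larger share of a per-unit tax.

Buyers bear £20 per permit; producers bear £16 per permit.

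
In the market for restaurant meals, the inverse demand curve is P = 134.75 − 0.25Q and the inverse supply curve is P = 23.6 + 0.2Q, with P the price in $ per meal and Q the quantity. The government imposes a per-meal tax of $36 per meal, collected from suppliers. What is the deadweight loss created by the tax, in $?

Deadweight loss = $1440.

Rewrite in direct form: Qd = 539 − 4P and Qs = 5P − 118.
Before the tax: set 539 − 4P = 5P − 118 → P* = $73, Q* = 247.
With the tax collected from suppliers, supply shifts: Qs = 5(P − 36) − 118.
Solving gives Q = 167 with buyers paying $93 and suppliers receiving $57 (the $36 wedge).
Quantity falls by |ΔQ| = |247 − 167| = 80.
DWL = ½ · t · |ΔQ| = ½ · 36 · 80 = $1440.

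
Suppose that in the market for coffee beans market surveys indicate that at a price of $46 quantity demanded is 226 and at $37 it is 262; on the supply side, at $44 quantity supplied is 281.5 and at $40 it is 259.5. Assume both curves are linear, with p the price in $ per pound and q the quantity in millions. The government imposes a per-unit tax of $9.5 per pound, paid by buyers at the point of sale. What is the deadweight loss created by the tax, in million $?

Demand slope: (262 − 226)/(37 − 46) = -4, so qd = 410 − 4p.
Supply slope: (259.5 − 281.5)/(40 − 44) = 5.5, so qs = 5.5p + 39.5.
Before the tax: set 410 − 4p = 5.5p + 39.5 → p* = $39, q* = 254.
With the tax collected from buyers, demand (in seller-price terms) shifts: qd = 410 − 4(p + 9.5).
Solving gives q = 232 with buyers paying $44.5 and sellers receiving $35 (the $9.5 wedge).
Quantity falls by |ΔQ| = |254 − 232| = 22.
DWL = ½ · t · |ΔQ| = ½ · 9.5 · 22 = $104.5.

Deadweight loss = $104.5 million.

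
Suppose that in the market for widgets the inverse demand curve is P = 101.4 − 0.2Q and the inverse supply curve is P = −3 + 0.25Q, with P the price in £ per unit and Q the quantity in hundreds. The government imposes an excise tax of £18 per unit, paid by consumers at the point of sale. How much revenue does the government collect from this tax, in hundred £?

Rewrite in direct form: Qd = 507 − 5P and Qs = 4P + 12.
Without the tax, 507 − 5P = 4P + 12 gives 9P = 495, so P* = £55 and Q* = 232.
With the tax collected from consumers, demand (in seller-price terms) shifts: Qd = 507 − 5(P + 18).
New equilibrium: consumers pay £63, producers receive £45, Q = 192. (Wedge: Pb − Ps = 18.)
Revenue = t · Q = 18 · 192 = £3456.

Tax revenue = £3456 hundred.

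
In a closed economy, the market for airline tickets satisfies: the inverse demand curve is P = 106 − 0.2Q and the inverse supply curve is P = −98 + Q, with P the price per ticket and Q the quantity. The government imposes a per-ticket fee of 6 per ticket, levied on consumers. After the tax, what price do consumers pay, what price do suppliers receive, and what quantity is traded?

Consumers pay 73; suppliers receive 67; quantity = 165.

Rewrite in direct form: Qd = 530 − 5P and Qs = P + 98.
Without the tax, 530 − 5P = P + 98 gives 6P = 432, so P* = 72 and Q* = 170.
With the tax collected from consumers, demand (in seller-price terms) shifts: Qd = 530 − 5(P + 6).
New equilibrium: consumers pay 73, suppliers receive 67, Q = 165. (Wedge: Pb − Ps = 6.)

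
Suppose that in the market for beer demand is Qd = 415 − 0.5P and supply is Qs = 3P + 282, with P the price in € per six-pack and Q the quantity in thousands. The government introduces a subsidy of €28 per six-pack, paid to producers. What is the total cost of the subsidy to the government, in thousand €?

Without the subsidy, 415 − 0.5P = 3P + 282 gives 3.5P = 133, so P* = €38 and Q* = 396.
With a per-unit subsidy paid to producers, each receives P + 28 per unit sold, so supply becomes Qs = 3(P + 28) + 282.
New equilibrium: consumers pay €14, producers receive €42, Q = 408. (Wedge: Pb − Ps = −28.)
Outlay = t · Q = 28 · 408 = €11424.

Government outlay = €11424 thousand.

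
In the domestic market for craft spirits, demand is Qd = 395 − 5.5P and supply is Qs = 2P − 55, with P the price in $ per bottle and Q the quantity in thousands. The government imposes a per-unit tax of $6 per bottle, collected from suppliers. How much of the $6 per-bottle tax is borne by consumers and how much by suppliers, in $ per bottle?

Before the tax: set 395 − 5.5P = 2P − 55 → P* = $60, Q* = 65.
With the tax collected from suppliers, supply shifts: Qs = 2(P − 6) − 55.
New equilibrium: consumers pay $61.6, suppliers receive $55.6, Q = 56.2. (Wedge: Pb − Ps = 6.)
Burden on consumers: $1.6; on suppliers: $4.4. (They sum to $6.)
The less price-elastic side of the market bears the larger share of a per-unit tax.

Consumers bear $1.6 per bottle; suppliers bear $4.4 per bottle.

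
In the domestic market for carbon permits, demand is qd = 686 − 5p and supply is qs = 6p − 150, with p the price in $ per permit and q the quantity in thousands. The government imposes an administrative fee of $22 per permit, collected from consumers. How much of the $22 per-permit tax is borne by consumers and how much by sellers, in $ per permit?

Before the tax: set 686 − 5p = 6p − 150 → p* = $76, q* = 306.
With the tax collected from consumers, demand (in seller-price terms) shifts: qd = 686 − 5(p + 22).
Solving gives q = 246 with consumers paying $88 and sellers receiving $66 (the $22 wedge).
Burden on consumers: $12; on sellers: $10. (They sum to $22.)

Consumers bear $12 per permit; sellers bear $10 per permit.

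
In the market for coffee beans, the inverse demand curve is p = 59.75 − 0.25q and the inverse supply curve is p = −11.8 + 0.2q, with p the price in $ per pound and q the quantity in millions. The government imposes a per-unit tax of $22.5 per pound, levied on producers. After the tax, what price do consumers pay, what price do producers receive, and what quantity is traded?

Rewrite in direct form: qd = 239 − 4p and qs = 5p + 59.
Before the tax: set 239 − 4p = 5p + 59 → p* = $20, q* = 159.
With the tax collected from producers, supply shifts: qs = 5(p − 22.5) + 59.
Solving gives q = 109 with consumers paying $32.5 and producers receiving $10 (the $22.5 wedge).

Consumers pay $32.5; producers receive $10; quantity = 109.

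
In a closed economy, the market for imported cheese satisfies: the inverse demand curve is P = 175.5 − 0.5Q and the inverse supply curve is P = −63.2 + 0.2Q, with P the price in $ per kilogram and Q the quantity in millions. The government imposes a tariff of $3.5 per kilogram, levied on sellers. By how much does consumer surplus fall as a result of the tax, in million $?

Inverting to Q(P) form: Qd = 351 − 2P; Qs = 5P + 316.
Without the tax, 351 − 2P = 5P + 316 gives 7P = 35, so P* = $5 and Q* = 341.
With the tax collected from sellers, supply shifts: Qs = 5(P − 3.5) + 316.
New equilibrium: buyers pay $7.5, sellers receive $4, Q = 336. (Wedge: Pb − Ps = 3.5.)
ΔCS is the trapezoid between Q = 336 and Q = 341 of height $2.5: ½ · (341 + 336) · 2.5 = $846.25.

Consumer surplus falls by $846.25 million.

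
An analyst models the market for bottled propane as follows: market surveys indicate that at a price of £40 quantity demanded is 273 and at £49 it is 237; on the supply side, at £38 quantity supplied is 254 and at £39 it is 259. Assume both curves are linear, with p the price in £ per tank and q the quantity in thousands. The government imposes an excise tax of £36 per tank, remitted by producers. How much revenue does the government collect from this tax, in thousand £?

Tax revenue = £6804 thousand.

Demand slope: (237 − 273)/(49 − 40) = -4, so qd = 433 − 4p.
Supply slope: (259 − 254)/(39 − 38) = 5, so qs = 5p + 64.
Without the tax, 433 − 4p = 5p + 64 gives 9p = 369, so p* = £41 and q* = 269.
With the tax collected from producers, supply shifts: qs = 5(p − 36) + 64.
New equilibrium: consumers pay £61, producers receive £25, q = 189. (Wedge: pb − ps = 36.)
Revenue = t · Q = 36 · 189 = £6804.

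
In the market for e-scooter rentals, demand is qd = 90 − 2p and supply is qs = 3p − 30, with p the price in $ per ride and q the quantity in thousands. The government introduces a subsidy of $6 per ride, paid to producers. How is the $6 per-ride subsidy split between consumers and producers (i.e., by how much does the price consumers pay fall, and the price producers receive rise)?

Before the subsidy: set 90 − 2p = 3p − 30 → p* = $24, q* = 42.
With a per-unit subsidy paid to producers, each receives p + 6 per unit sold, so supply becomes qs = 3(p + 6) − 30.
Solving gives q = 49.2 with consumers paying $20.4 and producers receiving $26.4 (the $6 wedge).
Gain to consumers: $3.6; to producers: $2.4. (They sum to $6.)

Consumers gain $3.6 per ride; producers gain $2.4 per ride.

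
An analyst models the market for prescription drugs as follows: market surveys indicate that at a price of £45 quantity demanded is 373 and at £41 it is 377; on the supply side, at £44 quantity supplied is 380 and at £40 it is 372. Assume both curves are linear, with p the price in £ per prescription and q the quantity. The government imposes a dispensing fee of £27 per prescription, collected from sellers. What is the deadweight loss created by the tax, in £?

Demand slope: (377 − 373)/(41 − 45) = -1, so qd = 418 − p.
Supply slope: (372 − 380)/(40 − 44) = 2, so qs = 2p + 292.
Without the tax, 418 − p = 2p + 292 gives 3p = 126, so p* = £42 and q* = 376.
With the tax collected from sellers, supply shifts: qs = 2(p − 27) + 292.
New equilibrium: buyers pay £60, sellers receive £33, q = 358. (Wedge: pb − ps = 27.)
Quantity falls by |ΔQ| = |376 − 358| = 18.
DWL = ½ · t · |ΔQ| = ½ · 27 · 18 = £243.

Deadweight loss = £243.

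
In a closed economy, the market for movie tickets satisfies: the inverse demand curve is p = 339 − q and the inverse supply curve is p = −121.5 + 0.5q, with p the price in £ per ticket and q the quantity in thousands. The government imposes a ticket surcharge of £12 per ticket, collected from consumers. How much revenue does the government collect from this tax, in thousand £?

Inverting to q(p) form: qd = 339 − p; qs = 2p + 243.
Before the tax: set 339 − p = 2p + 243 → p* = £32, q* = 307.
With the tax collected from consumers, demand (in seller-price terms) shifts: qd = 339 − (p + 12).
Solving gives q = 299 with consumers paying £40 and producers receiving £28 (the £12 wedge).
Revenue = t · Q = 12 · 299 = £3588.

Tax revenue = £3588 thousand.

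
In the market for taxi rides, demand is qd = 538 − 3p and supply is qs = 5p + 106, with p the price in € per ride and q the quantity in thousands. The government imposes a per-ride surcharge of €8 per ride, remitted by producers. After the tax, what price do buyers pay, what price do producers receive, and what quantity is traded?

Before the tax: set 538 − 3p = 5p + 106 → p* = €54, q* = 376.
With the tax collected from producers, supply shifts: qs = 5(p − 8) + 106.
Solving gives q = 361 with buyers paying €59 and producers receiving €51 (the €8 wedge).
The less price-elastic side of the market bears the larger share of a per-unit tax.

Buyers pay €59; producers receive €51; quantity = 361.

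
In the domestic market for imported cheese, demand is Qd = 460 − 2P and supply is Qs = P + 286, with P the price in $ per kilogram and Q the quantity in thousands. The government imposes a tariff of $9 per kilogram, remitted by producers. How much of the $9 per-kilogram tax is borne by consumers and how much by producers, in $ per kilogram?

Before the tax: set 460 − 2P = P + 286 → P* = $58, Q* = 344.
With the tax collected from producers, supply shifts: Qs = (P − 9) + 286.
New equilibrium: consumers pay $61, producers receive $52, Q = 338. (Wedge: Pb − Ps = 9.)
Burden on consumers: $3; on producers: $6. (They sum to $9.)
The less price-elastic side of the market bears the larger share of a per-unit tax.

Consumers bear $3 per kilogram; producers bear $6 per kilogram.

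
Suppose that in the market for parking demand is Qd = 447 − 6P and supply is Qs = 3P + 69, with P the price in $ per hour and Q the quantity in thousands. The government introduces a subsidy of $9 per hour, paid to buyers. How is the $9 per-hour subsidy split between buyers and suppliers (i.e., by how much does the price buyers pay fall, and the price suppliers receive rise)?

Buyers gain $3 per hour; suppliers gain $6 per hour.

Before the subsidy: set 447 − 6P = 3P + 69 → P* = $42, Q* = 195.
With a per-unit subsidy paid to buyers, each effectively pays P − 9, so demand becomes Qd = 447 − 6(P − 9).
New equilibrium: buyers pay $39, suppliers receive $48, Q = 213. (Wedge: Pb − Ps = −9.)
Gain to buyers: $3; to suppliers: $6. (They sum to $9.)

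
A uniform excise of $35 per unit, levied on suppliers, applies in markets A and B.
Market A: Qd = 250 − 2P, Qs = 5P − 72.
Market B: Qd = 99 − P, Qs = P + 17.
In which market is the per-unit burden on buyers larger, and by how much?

Market A: pre-tax P* = $46, Q* = 158; post-tax Q = 108; per-unit burden on buyers = $25.
Market B: pre-tax P* = $41, Q* = 58; post-tax Q = 40.5; per-unit burden on buyers = $17.5.
Difference: $25 vs $17.5 → market A is larger by $7.5.

Market A, by $7.5.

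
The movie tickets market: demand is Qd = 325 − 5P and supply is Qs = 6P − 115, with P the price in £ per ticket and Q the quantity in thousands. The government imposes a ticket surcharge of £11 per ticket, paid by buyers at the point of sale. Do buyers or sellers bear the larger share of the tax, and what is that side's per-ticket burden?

Without the tax, 325 − 5P = 6P − 115 gives 11P = 440, so P* = £40 and Q* = 125.
With the tax collected from buyers, demand (in seller-price terms) shifts: Qd = 325 − 5(P + 11).
Solving gives Q = 95 with buyers paying £46 and sellers receiving £35 (the £11 wedge).
Per-ticket burden: buyers £6, sellers £5.
Buyers take the larger share because demand is less price-elastic here (demand slope 5 vs supply slope 6).
The less price-elastic side of the market bears the larger share of a per-unit tax.

Buyers bear the larger share: £6 per ticket.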